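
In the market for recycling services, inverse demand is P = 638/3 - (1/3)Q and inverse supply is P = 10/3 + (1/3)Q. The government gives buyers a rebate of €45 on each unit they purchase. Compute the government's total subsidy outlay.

Government cost = €17167.5

Pre-subsidy: 638/3 - (1/3)Q = 10/3 + (1/3)Q gives Q* = 314 and P* = 108.
With the rebate, buyers effectively pay Pb = Ps − 45, where Ps is the price sellers receive.
On the curves, Pb = 638/3 - (1/3)Q and Ps = 10/3 + (1/3)Q; the wedge Ps − Pb = 45 gives 10/3 + (1/3)Q − (638/3 - (1/3)Q) = 45, so Q' = 381.5.
Then Pb = 638/3 − (1/3)·381.5 = 85.5 and Ps = 10/3 + (1/3)·381.5 = 130.5.
Government outlay = subsidy × quantity = 45 × 381.5 = 17167.5.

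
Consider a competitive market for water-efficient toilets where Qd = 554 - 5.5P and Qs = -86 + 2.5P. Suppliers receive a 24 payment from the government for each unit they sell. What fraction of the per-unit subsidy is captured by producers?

Pre-subsidy: 554 - 5.5P = -86 + 2.5P gives P* = 80, Q* = 114.
With the subsidy, sellers receive Ps = Pb + 24 for each unit, where Pb is the price buyers pay.
Supply in terms of Pb becomes Qs = -86 + 2.5(Pb + 24) = -26 + 2.5Pb. Setting this equal to demand: 554 - 5.5Pb = -26 + 2.5Pb, so Pb = 72.5.
Sellers receive Ps = 72.5 + 24 = 96.5; Q' = 554 − 5.5·72.5 = 155.25.
Buyers' price falls by P* − Pb = 80 − 72.5 = 7.5; sellers' price rises by Ps − P* = 96.5 − 80 = 16.5.
So producers capture 16.5/24 = 0.6875 of each unit of subsidy.

Producer share = 0.6875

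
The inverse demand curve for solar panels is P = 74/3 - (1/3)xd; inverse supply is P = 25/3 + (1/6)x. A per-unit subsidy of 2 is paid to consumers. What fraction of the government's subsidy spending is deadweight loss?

Pre-subsidy: 74/3 - (1/3)x = 25/3 + (1/6)x gives x* = 98/3 and P* = 124/9.
With the rebate, buyers effectively pay Pb = Ps − 2, where Ps is the price sellers receive.
On the curves, Pb = 74/3 - (1/3)x and Ps = 25/3 + (1/6)x; the wedge Ps − Pb = 2 gives 25/3 + (1/6)x − (74/3 - (1/3)x) = 2, so x' = 110/3.
Then Pb = 74/3 − (1/3)·(110/3) = 112/9 and Ps = 25/3 + (1/6)·(110/3) = 130/9.
ΔCS = ½(98/3 + 110/3)(124/9 − 112/9) = 416/9; ΔPS = ½(98/3 + 110/3)(130/9 − 124/9) = 208/9.
Government spending = 2 × 110/3 = 220/3.
DWL = ½ × 2 × (110/3 − 98/3) = 4; fraction = 4 / (220/3) = 3/55.

DWL / government spending = 3/55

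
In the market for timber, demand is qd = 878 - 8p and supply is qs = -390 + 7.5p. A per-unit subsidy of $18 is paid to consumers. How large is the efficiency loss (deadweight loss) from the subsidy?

Deadweight loss = 19440/31

Pre-subsidy: 878 - 8p = -390 + 7.5p gives p* = 2536/31, q* = 6930/31.
With the rebate, buyers effectively pay pb = ps − 18, where ps is the price sellers receive.
Demand in terms of ps becomes qd = 878 − 8(ps − 18) = 1022 - 8ps. Setting this equal to supply: 1022 - 8ps = -390 + 7.5ps, so ps = 2824/31.
Buyers pay pb = 2824/31 − 18 = 2266/31; q' = -390 + 7.5·(2824/31) = 9090/31.
The subsidy expands output by 9090/31 − 6930/31 = 2160/31 past the efficient level; on those units the gap between marginal cost and willingness to pay runs from 0 up to 18.
DWL = ½ × 18 × 2160/31 = 19440/31.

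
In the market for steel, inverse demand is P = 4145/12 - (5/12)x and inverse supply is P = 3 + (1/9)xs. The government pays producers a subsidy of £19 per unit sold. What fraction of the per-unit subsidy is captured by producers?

Pre-subsidy: 4145/12 - (5/12)x = 3 + (1/9)x gives x* = 12327/19 and P* = 4280/57.
With the subsidy, sellers receive Ps = Pb + 19 for each unit, where Pb is the price buyers pay.
On the curves, Pb = 4145/12 - (5/12)x and Ps = 3 + (1/9)x; the wedge Ps − Pb = 19 gives 3 + (1/9)x − (4145/12 - (5/12)x) = 19, so x' = 13011/19.
Then Pb = 4145/12 − (5/12)·(13011/19) = 3425/57 and Ps = 3 + (1/9)·(13011/19) = 4508/57.
Buyers' price falls by P* − Pb = 4280/57 − 3425/57 = 15; sellers' price rises by Ps − P* = 4508/57 − 4280/57 = 4.
So producers capture 4/19 = 4/19 of each unit of subsidy.

Producer share = 4/19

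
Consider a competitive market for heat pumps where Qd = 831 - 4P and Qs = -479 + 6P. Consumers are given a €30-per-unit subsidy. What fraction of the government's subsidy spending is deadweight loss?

Pre-subsidy: 831 - 4P = -479 + 6P gives P* = 131, Q* = 307.
With the rebate, buyers effectively pay Pb = Ps − 30, where Ps is the price sellers receive.
Demand in terms of Ps becomes Qd = 831 − 4(Ps − 30) = 951 - 4Ps. Setting this equal to supply: 951 - 4Ps = -479 + 6Ps, so Ps = 143.
Buyers pay Pb = 143 − 30 = 113; Q' = -479 + 6·143 = 379.
ΔCS = ½(307 + 379)(131 − 113) = 6174; ΔPS = ½(307 + 379)(143 − 131) = 4116.
Government spending = 30 × 379 = 11370.
DWL = ½ × 30 × (379 − 307) = 1080; fraction = 1080 / 11370 = 36/379.

DWL / government spending = 36/379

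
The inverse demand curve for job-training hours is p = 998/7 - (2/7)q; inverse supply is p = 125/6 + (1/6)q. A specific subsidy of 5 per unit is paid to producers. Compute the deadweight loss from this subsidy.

Deadweight loss = 525/19

Pre-subsidy: 998/7 - (2/7)q = 125/6 + (1/6)q gives q* = 5113/19 and p* = 1248/19.
With the subsidy, sellers receive ps = pb + 5 for each unit, where pb is the price buyers pay.
On the curves, pb = 998/7 - (2/7)q and ps = 125/6 + (1/6)q; the wedge ps − pb = 5 gives 125/6 + (1/6)q − (998/7 - (2/7)q) = 5, so q' = 5323/19.
Then pb = 998/7 − (2/7)·(5323/19) = 1188/19 and ps = 125/6 + (1/6)·(5323/19) = 1283/19.
The subsidy expands output by 5323/19 − 5113/19 = 210/19 past the efficient level; on those units the gap between marginal cost and willingness to pay runs from 0 up to 5.
DWL = ½ × 5 × 210/19 = 525/19.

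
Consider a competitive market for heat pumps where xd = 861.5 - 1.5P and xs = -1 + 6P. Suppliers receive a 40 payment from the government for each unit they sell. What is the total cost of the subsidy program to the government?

Government cost = 29480

Pre-subsidy: 861.5 - 1.5P = -1 + 6P gives P* = 115, x* = 689.
With the subsidy, sellers receive Ps = Pb + 40 for each unit, where Pb is the price buyers pay.
Supply in terms of Pb becomes xs = -1 + 6(Pb + 40) = 239 + 6Pb. Setting this equal to demand: 861.5 - 1.5Pb = 239 + 6Pb, so Pb = 83.
Sellers receive Ps = 83 + 40 = 123; x' = 861.5 − 1.5·83 = 737.
Government outlay = subsidy × quantity = 40 × 737 = 29480.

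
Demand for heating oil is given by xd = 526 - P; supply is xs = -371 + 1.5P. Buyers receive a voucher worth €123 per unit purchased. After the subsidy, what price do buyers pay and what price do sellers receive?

Buyers pay €285; sellers receive €408

Pre-subsidy: 526 - P = -371 + 1.5P gives P* = 358.8, x* = 167.2.
With the rebate, buyers effectively pay Pb = Ps − 123, where Ps is the price sellers receive.
Demand in terms of Ps becomes xd = 526 − 1(Ps − 123) = 649 - Ps. Setting this equal to supply: 649 - Ps = -371 + 1.5Ps, so Ps = 408.
Buyers pay Pb = 408 − 123 = 285; x' = -371 + 1.5·408 = 241.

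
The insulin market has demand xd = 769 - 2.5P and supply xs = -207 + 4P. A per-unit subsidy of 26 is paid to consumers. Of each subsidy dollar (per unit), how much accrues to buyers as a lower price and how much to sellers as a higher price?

Buyers gain 16 per unit; sellers gain 10 per unit

Pre-subsidy: 769 - 2.5P = -207 + 4P gives P* = 1952/13, x* = 5117/13.
With the rebate, buyers effectively pay Pb = Ps − 26, where Ps is the price sellers receive.
Demand in terms of Ps becomes xd = 769 − 2.5(Ps − 26) = 834 - 2.5Ps. Setting this equal to supply: 834 - 2.5Ps = -207 + 4Ps, so Ps = 2082/13.
Buyers pay Pb = 2082/13 − 26 = 1744/13; x' = -207 + 4·(2082/13) = 5637/13.
Buyers' price falls by P* − Pb = 1952/13 − 1744/13 = 16; sellers' price rises by Ps − P* = 2082/13 − 1952/13 = 10.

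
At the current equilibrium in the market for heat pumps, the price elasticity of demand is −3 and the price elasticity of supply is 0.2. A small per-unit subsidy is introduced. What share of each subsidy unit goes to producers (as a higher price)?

For a small subsidy around the equilibrium, the benefit split depends on the relative slopes, which at a point are proportional to the elasticities.
Buyer share = εs/(εs + |εd|) = 0.2/(0.2 + 3) = 0.0625; seller share = |εd|/(εs + |εd|) = 0.9375.
So producers capture 0.9375 of the subsidy.

Producer share = 0.9375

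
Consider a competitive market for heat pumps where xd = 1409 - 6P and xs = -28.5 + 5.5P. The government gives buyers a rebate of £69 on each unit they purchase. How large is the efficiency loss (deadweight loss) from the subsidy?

Deadweight loss = £6831

Pre-subsidy: 1409 - 6P = -28.5 + 5.5P gives P* = 125, x* = 659.
With the rebate, buyers effectively pay Pb = Ps − 69, where Ps is the price sellers receive.
Demand in terms of Ps becomes xd = 1409 − 6(Ps − 69) = 1823 - 6Ps. Setting this equal to supply: 1823 - 6Ps = -28.5 + 5.5Ps, so Ps = 161.
Buyers pay Pb = 161 − 69 = 92; x' = -28.5 + 5.5·161 = 857.
The subsidy expands output by 857 − 659 = 198 past the efficient level; on those units the gap between marginal cost and willingness to pay runs from 0 up to 69.
DWL = ½ × 69 × 198 = 6831.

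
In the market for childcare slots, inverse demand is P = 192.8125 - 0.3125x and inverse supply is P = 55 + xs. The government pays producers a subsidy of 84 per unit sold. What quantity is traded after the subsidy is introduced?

x' = 169

Pre-subsidy: 192.8125 - 0.3125x = 55 + x gives x* = 105 and P* = 160.
With the subsidy, sellers receive Ps = Pb + 84 for each unit, where Pb is the price buyers pay.
On the curves, Pb = 192.8125 - 0.3125x and Ps = 55 + x; the wedge Ps − Pb = 84 gives 55 + x − (192.8125 - 0.3125x) = 84, so x' = 169.
Then Pb = 192.8125 − 0.3125·169 = 140 and Ps = 55 + 1·169 = 224.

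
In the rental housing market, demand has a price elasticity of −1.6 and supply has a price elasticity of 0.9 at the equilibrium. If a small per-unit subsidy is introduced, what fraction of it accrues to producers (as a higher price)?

For a small subsidy around the equilibrium, the benefit split depends on the relative slopes, which at a point are proportional to the elasticities.
Buyer share = εs/(εs + |εd|) = 0.9/(0.9 + 1.6) = 0.36; seller share = |εd|/(εs + |εd|) = 0.64.
So producers capture 0.64 of the subsidy.

Producer share = 0.64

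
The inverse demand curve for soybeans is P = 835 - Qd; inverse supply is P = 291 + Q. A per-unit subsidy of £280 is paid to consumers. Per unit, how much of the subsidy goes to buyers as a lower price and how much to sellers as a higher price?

Buyers gain £140 per unit; sellers gain £140 per unit

Pre-subsidy: 835 - Q = 291 + Q gives Q* = 272 and P* = 563.
With the rebate, buyers effectively pay Pb = Ps − 280, where Ps is the price sellers receive.
On the curves, Pb = 835 - Q and Ps = 291 + Q; the wedge Ps − Pb = 280 gives 291 + Q − (835 - Q) = 280, so Q' = 412.
Then Pb = 835 − 1·412 = 423 and Ps = 291 + 1·412 = 703.
Buyers' price falls by P* − Pb = 563 − 423 = 140; sellers' price rises by Ps − P* = 703 − 563 = 140.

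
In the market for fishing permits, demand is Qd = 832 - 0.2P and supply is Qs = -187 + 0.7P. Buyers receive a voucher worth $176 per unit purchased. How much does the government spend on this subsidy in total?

Pre-subsidy: 832 - 0.2P = -187 + 0.7P gives P* = 10190/9, Q* = 5450/9.
With the rebate, buyers effectively pay Pb = Ps − 176, where Ps is the price sellers receive.
Demand in terms of Ps becomes Qd = 832 − 0.2(Ps − 176) = 867.2 - 0.2Ps. Setting this equal to supply: 867.2 - 0.2Ps = -187 + 0.7Ps, so Ps = 3514/3.
Buyers pay Pb = 3514/3 − 176 = 2986/3; Q' = -187 + 0.7·(3514/3) = 9494/15.
Government outlay = subsidy × quantity = 176 × 9494/15 = 1670944/15.

Government cost = 1670944/15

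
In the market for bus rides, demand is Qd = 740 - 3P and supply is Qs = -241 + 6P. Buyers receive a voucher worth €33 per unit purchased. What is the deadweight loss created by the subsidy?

Deadweight loss = €1089

Pre-subsidy: 740 - 3P = -241 + 6P gives P* = 109, Q* = 413.
With the rebate, buyers effectively pay Pb = Ps − 33, where Ps is the price sellers receive.
Demand in terms of Ps becomes Qd = 740 − 3(Ps − 33) = 839 - 3Ps. Setting this equal to supply: 839 - 3Ps = -241 + 6Ps, so Ps = 120.
Buyers pay Pb = 120 − 33 = 87; Q' = -241 + 6·120 = 479.
The subsidy expands output by 479 − 413 = 66 past the efficient level; on those units the gap between marginal cost and willingness to pay runs from 0 up to 33.
DWL = ½ × 33 × 66 = 1089.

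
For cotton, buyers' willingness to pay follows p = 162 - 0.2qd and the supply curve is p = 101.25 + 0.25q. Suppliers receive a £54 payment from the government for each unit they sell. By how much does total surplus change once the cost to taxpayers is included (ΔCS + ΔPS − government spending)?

Net change in total surplus = -£3240

Pre-subsidy: 162 - 0.2q = 101.25 + 0.25q gives q* = 135 and p* = 135.
With the subsidy, sellers receive ps = pb + 54 for each unit, where pb is the price buyers pay.
On the curves, pb = 162 - 0.2q and ps = 101.25 + 0.25q; the wedge ps − pb = 54 gives 101.25 + 0.25q − (162 - 0.2q) = 54, so q' = 255.
Then pb = 162 − 0.2·255 = 111 and ps = 101.25 + 0.25·255 = 165.
ΔCS = ½(135 + 255)(135 − 111) = 4680; ΔPS = ½(135 + 255)(165 − 135) = 5850.
Government spending = 54 × 255 = 13770.
Net change = 4680 + 5850 − 13770 = -3240. The loss equals the DWL triangle ½·54·120.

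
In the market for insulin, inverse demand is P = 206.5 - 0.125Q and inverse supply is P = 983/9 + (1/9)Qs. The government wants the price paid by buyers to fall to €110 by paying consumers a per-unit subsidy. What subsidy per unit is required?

Required subsidy s = €85 per unit

At a buyer price of 110, quantity demanded is 1652 − 8·110 = 772.
Sellers supply 772 only when they receive Ps = 983/9 + (1/9)·772 = 195.
s = Ps − Pb = 195 − 110 = 85.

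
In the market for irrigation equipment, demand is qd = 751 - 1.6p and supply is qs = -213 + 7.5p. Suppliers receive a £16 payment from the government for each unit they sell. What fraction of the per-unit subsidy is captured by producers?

Pre-subsidy: 751 - 1.6p = -213 + 7.5p gives p* = 9640/91, q* = 52917/91.
With the subsidy, sellers receive ps = pb + 16 for each unit, where pb is the price buyers pay.
Supply in terms of pb becomes qs = -213 + 7.5(pb + 16) = -93 + 7.5pb. Setting this equal to demand: 751 - 1.6pb = -93 + 7.5pb, so pb = 8440/91.
Sellers receive ps = 8440/91 + 16 = 9896/91; q' = 751 − 1.6·(8440/91) = 54837/91.
Buyers' price falls by p* − pb = 9640/91 − 8440/91 = 1200/91; sellers' price rises by ps − p* = 9896/91 − 9640/91 = 256/91.
So producers capture (256/91)/16 = 16/91 of each unit of subsidy.

Producer share = 16/91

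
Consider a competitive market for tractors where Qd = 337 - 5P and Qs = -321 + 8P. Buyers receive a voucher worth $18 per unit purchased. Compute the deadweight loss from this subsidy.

Pre-subsidy: 337 - 5P = -321 + 8P gives P* = 658/13, Q* = 1091/13.
With the rebate, buyers effectively pay Pb = Ps − 18, where Ps is the price sellers receive.
Demand in terms of Ps becomes Qd = 337 − 5(Ps − 18) = 427 - 5Ps. Setting this equal to supply: 427 - 5Ps = -321 + 8Ps, so Ps = 748/13.
Buyers pay Pb = 748/13 − 18 = 514/13; Q' = -321 + 8·(748/13) = 1811/13.
The subsidy expands output by 1811/13 − 1091/13 = 720/13 past the efficient level; on those units the gap between marginal cost and willingness to pay runs from 0 up to 18.
DWL = ½ × 18 × 720/13 = 6480/13.

Deadweight loss = 6480/13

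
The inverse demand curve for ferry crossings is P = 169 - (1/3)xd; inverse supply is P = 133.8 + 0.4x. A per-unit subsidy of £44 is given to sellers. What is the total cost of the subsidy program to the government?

Government cost = £4752

Pre-subsidy: 169 - (1/3)x = 133.8 + 0.4x gives x* = 48 and P* = 153.
With the subsidy, sellers receive Ps = Pb + 44 for each unit, where Pb is the price buyers pay.
On the curves, Pb = 169 - (1/3)x and Ps = 133.8 + 0.4x; the wedge Ps − Pb = 44 gives 133.8 + 0.4x − (169 - (1/3)x) = 44, so x' = 108.
Then Pb = 169 − (1/3)·108 = 133 and Ps = 133.8 + 0.4·108 = 177.
Government outlay = subsidy × quantity = 44 × 108 = 4752.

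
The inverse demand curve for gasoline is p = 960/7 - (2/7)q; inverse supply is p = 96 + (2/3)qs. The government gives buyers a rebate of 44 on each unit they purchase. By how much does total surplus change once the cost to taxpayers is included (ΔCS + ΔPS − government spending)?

Pre-subsidy: 960/7 - (2/7)q = 96 + (2/3)q gives q* = 43.2 and p* = 124.8.
With the rebate, buyers effectively pay pb = ps − 44, where ps is the price sellers receive.
On the curves, pb = 960/7 - (2/7)q and ps = 96 + (2/3)q; the wedge ps − pb = 44 gives 96 + (2/3)q − (960/7 - (2/7)q) = 44, so q' = 89.4.
Then pb = 960/7 − (2/7)·89.4 = 111.6 and ps = 96 + (2/3)·89.4 = 155.6.
ΔCS = ½(43.2 + 89.4)(124.8 − 111.6) = 875.16; ΔPS = ½(43.2 + 89.4)(155.6 − 124.8) = 2042.04.
Government spending = 44 × 89.4 = 3933.6.
Net change = 875.16 + 2042.04 − 3933.6 = -1016.4. The loss equals the DWL triangle ½·44·46.2.

Net change in total surplus = -1016.4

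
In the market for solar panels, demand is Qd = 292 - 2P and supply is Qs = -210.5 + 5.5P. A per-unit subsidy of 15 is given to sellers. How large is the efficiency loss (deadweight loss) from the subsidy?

Pre-subsidy: 292 - 2P = -210.5 + 5.5P gives P* = 67, Q* = 158.
With the subsidy, sellers receive Ps = Pb + 15 for each unit, where Pb is the price buyers pay.
Supply in terms of Pb becomes Qs = -210.5 + 5.5(Pb + 15) = -128 + 5.5Pb. Setting this equal to demand: 292 - 2Pb = -128 + 5.5Pb, so Pb = 56.
Sellers receive Ps = 56 + 15 = 71; Q' = 292 − 2·56 = 180.
The subsidy expands output by 180 − 158 = 22 past the efficient level; on those units the gap between marginal cost and willingness to pay runs from 0 up to 15.
DWL = ½ × 15 × 22 = 165.

Deadweight loss = 165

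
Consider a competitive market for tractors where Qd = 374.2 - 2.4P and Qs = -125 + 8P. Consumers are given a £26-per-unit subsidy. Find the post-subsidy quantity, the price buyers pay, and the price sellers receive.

Q' = 307; buyers pay £28; sellers receive £54

Pre-subsidy: 374.2 - 2.4P = -125 + 8P gives P* = 48, Q* = 259.
With the rebate, buyers effectively pay Pb = Ps − 26, where Ps is the price sellers receive.
Demand in terms of Ps becomes Qd = 374.2 − 2.4(Ps − 26) = 436.6 - 2.4Ps. Setting this equal to supply: 436.6 - 2.4Ps = -125 + 8Ps, so Ps = 54.
Buyers pay Pb = 54 − 26 = 28; Q' = -125 + 8·54 = 307.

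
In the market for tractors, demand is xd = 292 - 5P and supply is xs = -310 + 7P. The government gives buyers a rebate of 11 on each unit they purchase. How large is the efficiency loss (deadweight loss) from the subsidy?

Deadweight loss = 4235/24

Pre-subsidy: 292 - 5P = -310 + 7P gives P* = 301/6, x* = 247/6.
With the rebate, buyers effectively pay Pb = Ps − 11, where Ps is the price sellers receive.
Demand in terms of Ps becomes xd = 292 − 5(Ps − 11) = 347 - 5Ps. Setting this equal to supply: 347 - 5Ps = -310 + 7Ps, so Ps = 54.75.
Buyers pay Pb = 54.75 − 11 = 43.75; x' = -310 + 7·54.75 = 73.25.
The subsidy expands output by 73.25 − 247/6 = 385/12 past the efficient level; on those units the gap between marginal cost and willingness to pay runs from 0 up to 11.
DWL = ½ × 11 × 385/12 = 4235/24.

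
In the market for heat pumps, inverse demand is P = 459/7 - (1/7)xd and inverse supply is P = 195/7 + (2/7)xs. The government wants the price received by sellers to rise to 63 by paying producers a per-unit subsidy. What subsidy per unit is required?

At a seller price of 63, quantity supplied is -97.5 + 3.5·63 = 123.
Buyers absorb 123 only when they pay Pb = 459/7 − (1/7)·123 = 48.
s = Ps − Pb = 63 − 48 = 15.

Required subsidy s = 15 per unit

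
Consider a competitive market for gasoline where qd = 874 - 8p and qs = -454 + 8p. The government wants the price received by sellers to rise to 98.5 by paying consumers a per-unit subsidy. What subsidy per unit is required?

At a seller price of 98.5, quantity supplied is -454 + 8·98.5 = 334.
Buyers absorb 334 only when they pay pb with 874 − 8·pb = 334, i.e. pb = 67.5.
s = ps − pb = 98.5 − 67.5 = 31.

Required subsidy s = 31 per unit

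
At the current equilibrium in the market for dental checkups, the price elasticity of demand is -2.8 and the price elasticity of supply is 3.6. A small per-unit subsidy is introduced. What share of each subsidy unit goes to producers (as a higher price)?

Producer share = 0.4375

For a small subsidy around the equilibrium, the benefit split depends on the relative slopes, which at a point are proportional to the elasticities.
Buyer share = εs/(εs + |εd|) = 3.6/(3.6 + 2.8) = 0.5625; seller share = |εd|/(εs + |εd|) = 0.4375.
So producers capture 0.4375 of the subsidy.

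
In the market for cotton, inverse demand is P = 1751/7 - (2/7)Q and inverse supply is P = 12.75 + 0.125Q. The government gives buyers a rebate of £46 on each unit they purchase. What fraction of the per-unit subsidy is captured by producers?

Pre-subsidy: 1751/7 - (2/7)Q = 12.75 + 0.125Q gives Q* = 578 and P* = 85.
With the rebate, buyers effectively pay Pb = Ps − 46, where Ps is the price sellers receive.
On the curves, Pb = 1751/7 - (2/7)Q and Ps = 12.75 + 0.125Q; the wedge Ps − Pb = 46 gives 12.75 + 0.125Q − (1751/7 - (2/7)Q) = 46, so Q' = 690.
Then Pb = 1751/7 − (2/7)·690 = 53 and Ps = 12.75 + 0.125·690 = 99.
Buyers' price falls by P* − Pb = 85 − 53 = 32; sellers' price rises by Ps − P* = 99 − 85 = 14.
So producers capture 14/46 = 7/23 of each unit of subsidy.

Producer share = 7/23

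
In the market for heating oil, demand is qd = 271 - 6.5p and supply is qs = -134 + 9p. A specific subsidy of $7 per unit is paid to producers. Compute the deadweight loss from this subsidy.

Pre-subsidy: 271 - 6.5p = -134 + 9p gives p* = 810/31, q* = 3136/31.
With the subsidy, sellers receive ps = pb + 7 for each unit, where pb is the price buyers pay.
Supply in terms of pb becomes qs = -134 + 9(pb + 7) = -71 + 9pb. Setting this equal to demand: 271 - 6.5pb = -71 + 9pb, so pb = 684/31.
Sellers receive ps = 684/31 + 7 = 901/31; q' = 271 − 6.5·(684/31) = 3955/31.
The subsidy expands output by 3955/31 − 3136/31 = 819/31 past the efficient level; on those units the gap between marginal cost and willingness to pay runs from 0 up to 7.
DWL = ½ × 7 × 819/31 = 5733/62.

Deadweight loss = 5733/62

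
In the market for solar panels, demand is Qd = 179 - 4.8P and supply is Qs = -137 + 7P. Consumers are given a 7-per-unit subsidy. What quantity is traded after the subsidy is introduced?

Pre-subsidy: 179 - 4.8P = -137 + 7P gives P* = 1580/59, Q* = 2977/59.
With the rebate, buyers effectively pay Pb = Ps − 7, where Ps is the price sellers receive.
Demand in terms of Ps becomes Qd = 179 − 4.8(Ps − 7) = 212.6 - 4.8Ps. Setting this equal to supply: 212.6 - 4.8Ps = -137 + 7Ps, so Ps = 1748/59.
Buyers pay Pb = 1748/59 − 7 = 1335/59; Q' = -137 + 7·(1748/59) = 4153/59.

Q' = 4153/59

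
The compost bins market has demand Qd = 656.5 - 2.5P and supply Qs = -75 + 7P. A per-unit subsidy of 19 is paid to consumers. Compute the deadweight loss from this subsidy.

Pre-subsidy: 656.5 - 2.5P = -75 + 7P gives P* = 77, Q* = 464.
With the rebate, buyers effectively pay Pb = Ps − 19, where Ps is the price sellers receive.
Demand in terms of Ps becomes Qd = 656.5 − 2.5(Ps − 19) = 704 - 2.5Ps. Setting this equal to supply: 704 - 2.5Ps = -75 + 7Ps, so Ps = 82.
Buyers pay Pb = 82 − 19 = 63; Q' = -75 + 7·82 = 499.
The subsidy expands output by 499 − 464 = 35 past the efficient level; on those units the gap between marginal cost and willingness to pay runs from 0 up to 19.
DWL = ½ × 19 × 35 = 332.5.

Deadweight loss = 332.5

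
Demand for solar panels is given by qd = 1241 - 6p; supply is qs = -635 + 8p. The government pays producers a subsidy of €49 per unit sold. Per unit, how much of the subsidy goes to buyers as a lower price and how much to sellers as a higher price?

Buyers gain €28 per unit; sellers gain €21 per unit

Pre-subsidy: 1241 - 6p = -635 + 8p gives p* = 134, q* = 437.
With the subsidy, sellers receive ps = pb + 49 for each unit, where pb is the price buyers pay.
Supply in terms of pb becomes qs = -635 + 8(pb + 49) = -243 + 8pb. Setting this equal to demand: 1241 - 6pb = -243 + 8pb, so pb = 106.
Sellers receive ps = 106 + 49 = 155; q' = 1241 − 6·106 = 605.
Buyers' price falls by p* − pb = 134 − 106 = 28; sellers' price rises by ps − p* = 155 − 134 = 21.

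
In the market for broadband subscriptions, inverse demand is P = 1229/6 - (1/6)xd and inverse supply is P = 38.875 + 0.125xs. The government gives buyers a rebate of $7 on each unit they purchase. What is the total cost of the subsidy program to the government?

Government cost = $4151

Pre-subsidy: 1229/6 - (1/6)x = 38.875 + 0.125x gives x* = 569 and P* = 110.
With the rebate, buyers effectively pay Pb = Ps − 7, where Ps is the price sellers receive.
On the curves, Pb = 1229/6 - (1/6)x and Ps = 38.875 + 0.125x; the wedge Ps − Pb = 7 gives 38.875 + 0.125x − (1229/6 - (1/6)x) = 7, so x' = 593.
Then Pb = 1229/6 − (1/6)·593 = 106 and Ps = 38.875 + 0.125·593 = 113.
Government outlay = subsidy × quantity = 7 × 593 = 4151.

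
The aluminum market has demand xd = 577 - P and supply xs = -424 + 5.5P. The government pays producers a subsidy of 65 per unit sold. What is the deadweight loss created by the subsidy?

Deadweight loss = 1787.5

Pre-subsidy: 577 - P = -424 + 5.5P gives P* = 154, x* = 423.
With the subsidy, sellers receive Ps = Pb + 65 for each unit, where Pb is the price buyers pay.
Supply in terms of Pb becomes xs = -424 + 5.5(Pb + 65) = -66.5 + 5.5Pb. Setting this equal to demand: 577 - Pb = -66.5 + 5.5Pb, so Pb = 99.
Sellers receive Ps = 99 + 65 = 164; x' = 577 − 1·99 = 478.
The subsidy expands output by 478 − 423 = 55 past the efficient level; on those units the gap between marginal cost and willingness to pay runs from 0 up to 65.
DWL = ½ × 65 × 55 = 1787.5.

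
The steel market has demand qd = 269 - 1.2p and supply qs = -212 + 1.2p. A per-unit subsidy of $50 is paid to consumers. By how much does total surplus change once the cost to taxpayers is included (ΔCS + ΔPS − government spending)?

Net change in total surplus = -$750

Pre-subsidy: 269 - 1.2p = -212 + 1.2p gives p* = 2405/12, q* = 28.5.
With the rebate, buyers effectively pay pb = ps − 50, where ps is the price sellers receive.
Demand in terms of ps becomes qd = 269 − 1.2(ps − 50) = 329 - 1.2ps. Setting this equal to supply: 329 - 1.2ps = -212 + 1.2ps, so ps = 2705/12.
Buyers pay pb = 2705/12 − 50 = 2105/12; q' = -212 + 1.2·(2705/12) = 58.5.
ΔCS = ½(28.5 + 58.5)(2405/12 − 2105/12) = 1087.5; ΔPS = ½(28.5 + 58.5)(2705/12 − 2405/12) = 1087.5.
Government spending = 50 × 58.5 = 2925.
Net change = 1087.5 + 1087.5 − 2925 = -750. The loss equals the DWL triangle ½·50·30.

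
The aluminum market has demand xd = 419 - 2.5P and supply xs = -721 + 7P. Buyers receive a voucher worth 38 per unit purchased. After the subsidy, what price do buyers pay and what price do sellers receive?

Buyers pay 92; sellers receive 130

Pre-subsidy: 419 - 2.5P = -721 + 7P gives P* = 120, x* = 119.
With the rebate, buyers effectively pay Pb = Ps − 38, where Ps is the price sellers receive.
Demand in terms of Ps becomes xd = 419 − 2.5(Ps − 38) = 514 - 2.5Ps. Setting this equal to supply: 514 - 2.5Ps = -721 + 7Ps, so Ps = 130.
Buyers pay Pb = 130 − 38 = 92; x' = -721 + 7·130 = 189.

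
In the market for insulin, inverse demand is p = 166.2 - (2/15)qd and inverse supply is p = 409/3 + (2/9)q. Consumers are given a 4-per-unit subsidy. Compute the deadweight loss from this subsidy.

Pre-subsidy: 166.2 - (2/15)q = 409/3 + (2/9)q gives q* = 84 and p* = 155.
With the rebate, buyers effectively pay pb = ps − 4, where ps is the price sellers receive.
On the curves, pb = 166.2 - (2/15)q and ps = 409/3 + (2/9)q; the wedge ps − pb = 4 gives 409/3 + (2/9)q − (166.2 - (2/15)q) = 4, so q' = 95.25.
Then pb = 166.2 − (2/15)·95.25 = 153.5 and ps = 409/3 + (2/9)·95.25 = 157.5.
The subsidy expands output by 95.25 − 84 = 11.25 past the efficient level; on those units the gap between marginal cost and willingness to pay runs from 0 up to 4.
DWL = ½ × 4 × 11.25 = 22.5.

Deadweight loss = 22.5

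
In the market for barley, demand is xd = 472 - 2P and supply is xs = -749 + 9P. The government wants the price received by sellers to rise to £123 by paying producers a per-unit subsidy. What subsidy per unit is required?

At a seller price of 123, quantity supplied is -749 + 9·123 = 358.
Buyers absorb 358 only when they pay Pb with 472 − 2·Pb = 358, i.e. Pb = 57.
s = Ps − Pb = 123 − 57 = 66.

Required subsidy s = £66 per unit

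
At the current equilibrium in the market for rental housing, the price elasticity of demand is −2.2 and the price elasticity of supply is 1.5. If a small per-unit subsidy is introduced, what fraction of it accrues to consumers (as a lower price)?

For a small subsidy around the equilibrium, the benefit split depends on the relative slopes, which at a point are proportional to the elasticities.
Buyer share = εs/(εs + |εd|) = 1.5/(1.5 + 2.2) = 15/37; seller share = |εd|/(εs + |εd|) = 22/37.

Consumer share = 15/37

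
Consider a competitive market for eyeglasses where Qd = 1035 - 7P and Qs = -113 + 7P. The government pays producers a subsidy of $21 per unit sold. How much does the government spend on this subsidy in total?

Pre-subsidy: 1035 - 7P = -113 + 7P gives P* = 82, Q* = 461.
With the subsidy, sellers receive Ps = Pb + 21 for each unit, where Pb is the price buyers pay.
Supply in terms of Pb becomes Qs = -113 + 7(Pb + 21) = 34 + 7Pb. Setting this equal to demand: 1035 - 7Pb = 34 + 7Pb, so Pb = 71.5.
Sellers receive Ps = 71.5 + 21 = 92.5; Q' = 1035 − 7·71.5 = 534.5.
Government outlay = subsidy × quantity = 21 × 534.5 = 11224.5.

Government cost = $11224.5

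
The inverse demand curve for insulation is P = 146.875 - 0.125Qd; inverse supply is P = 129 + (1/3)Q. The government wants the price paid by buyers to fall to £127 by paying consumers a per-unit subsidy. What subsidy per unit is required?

Required subsidy s = £55 per unit

At a buyer price of 127, quantity demanded is 1175 − 8·127 = 159.
Sellers supply 159 only when they receive Ps = 129 + (1/3)·159 = 182.
s = Ps − Pb = 182 − 127 = 55.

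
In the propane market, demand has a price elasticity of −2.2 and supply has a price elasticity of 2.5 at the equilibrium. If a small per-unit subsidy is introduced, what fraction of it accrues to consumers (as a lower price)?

Consumer share = 25/47

For a small subsidy around the equilibrium, the benefit split depends on the relative slopes, which at a point are proportional to the elasticities.
Buyer share = εs/(εs + |εd|) = 2.5/(2.5 + 2.2) = 25/47; seller share = |εd|/(εs + |εd|) = 22/47.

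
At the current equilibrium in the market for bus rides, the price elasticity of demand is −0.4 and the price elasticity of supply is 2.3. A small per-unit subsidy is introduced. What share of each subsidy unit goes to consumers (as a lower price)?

For a small subsidy around the equilibrium, the benefit split depends on the relative slopes, which at a point are proportional to the elasticities.
Buyer share = εs/(εs + |εd|) = 2.3/(2.3 + 0.4) = 23/27; seller share = |εd|/(εs + |εd|) = 4/27.

Consumer share = 23/27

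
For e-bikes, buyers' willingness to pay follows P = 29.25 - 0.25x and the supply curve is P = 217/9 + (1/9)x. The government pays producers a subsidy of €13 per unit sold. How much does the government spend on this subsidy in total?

Government cost = €653

Pre-subsidy: 29.25 - 0.25x = 217/9 + (1/9)x gives x* = 185/13 and P* = 334/13.
With the subsidy, sellers receive Ps = Pb + 13 for each unit, where Pb is the price buyers pay.
On the curves, Pb = 29.25 - 0.25x and Ps = 217/9 + (1/9)x; the wedge Ps − Pb = 13 gives 217/9 + (1/9)x − (29.25 - 0.25x) = 13, so x' = 653/13.
Then Pb = 29.25 − 0.25·(653/13) = 217/13 and Ps = 217/9 + (1/9)·(653/13) = 386/13.
Government outlay = subsidy × quantity = 13 × 653/13 = 653.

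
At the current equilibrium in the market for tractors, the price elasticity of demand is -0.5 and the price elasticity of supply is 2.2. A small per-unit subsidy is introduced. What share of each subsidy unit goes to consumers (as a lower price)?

For a small subsidy around the equilibrium, the benefit split depends on the relative slopes, which at a point are proportional to the elasticities.
Buyer share = εs/(εs + |εd|) = 2.2/(2.2 + 0.5) = 22/27; seller share = |εd|/(εs + |εd|) = 5/27.

Consumer share = 22/27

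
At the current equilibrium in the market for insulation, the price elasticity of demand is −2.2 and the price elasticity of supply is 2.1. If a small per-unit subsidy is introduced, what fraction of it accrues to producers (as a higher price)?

For a small subsidy around the equilibrium, the benefit split depends on the relative slopes, which at a point are proportional to the elasticities.
Buyer share = εs/(εs + |εd|) = 2.1/(2.1 + 2.2) = 21/43; seller share = |εd|/(εs + |εd|) = 22/43.
So producers capture 22/43 of the subsidy.

Producer share = 22/43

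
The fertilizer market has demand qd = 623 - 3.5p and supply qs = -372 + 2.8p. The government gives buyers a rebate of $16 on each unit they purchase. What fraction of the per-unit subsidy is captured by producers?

Producer share = 5/9

Pre-subsidy: 623 - 3.5p = -372 + 2.8p gives p* = 9950/63, q* = 632/9.
With the rebate, buyers effectively pay pb = ps − 16, where ps is the price sellers receive.
Demand in terms of ps becomes qd = 623 − 3.5(ps − 16) = 679 - 3.5ps. Setting this equal to supply: 679 - 3.5ps = -372 + 2.8ps, so ps = 10510/63.
Buyers pay pb = 10510/63 − 16 = 9502/63; q' = -372 + 2.8·(10510/63) = 856/9.
Buyers' price falls by p* − pb = 9950/63 − 9502/63 = 64/9; sellers' price rises by ps − p* = 10510/63 − 9950/63 = 80/9.
So producers capture (80/9)/16 = 5/9 of each unit of subsidy.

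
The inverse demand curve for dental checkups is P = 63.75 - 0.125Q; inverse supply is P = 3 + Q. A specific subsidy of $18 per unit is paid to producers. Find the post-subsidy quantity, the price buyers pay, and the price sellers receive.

Pre-subsidy: 63.75 - 0.125Q = 3 + Q gives Q* = 54 and P* = 57.
With the subsidy, sellers receive Ps = Pb + 18 for each unit, where Pb is the price buyers pay.
On the curves, Pb = 63.75 - 0.125Q and Ps = 3 + Q; the wedge Ps − Pb = 18 gives 3 + Q − (63.75 - 0.125Q) = 18, so Q' = 70.
Then Pb = 63.75 − 0.125·70 = 55 and Ps = 3 + 1·70 = 73.

Q' = 70; buyers pay $55; sellers receive $73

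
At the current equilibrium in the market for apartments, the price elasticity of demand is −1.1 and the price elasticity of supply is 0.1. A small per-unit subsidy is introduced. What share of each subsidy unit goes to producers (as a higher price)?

Producer share = 11/12

For a small subsidy around the equilibrium, the benefit split depends on the relative slopes, which at a point are proportional to the elasticities.
Buyer share = εs/(εs + |εd|) = 0.1/(0.1 + 1.1) = 1/12; seller share = |εd|/(εs + |εd|) = 11/12.
So producers capture 11/12 of the subsidy.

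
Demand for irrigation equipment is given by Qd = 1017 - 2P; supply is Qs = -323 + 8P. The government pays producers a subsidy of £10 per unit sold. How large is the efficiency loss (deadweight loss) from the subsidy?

Deadweight loss = £80

Pre-subsidy: 1017 - 2P = -323 + 8P gives P* = 134, Q* = 749.
With the subsidy, sellers receive Ps = Pb + 10 for each unit, where Pb is the price buyers pay.
Supply in terms of Pb becomes Qs = -323 + 8(Pb + 10) = -243 + 8Pb. Setting this equal to demand: 1017 - 2Pb = -243 + 8Pb, so Pb = 126.
Sellers receive Ps = 126 + 10 = 136; Q' = 1017 − 2·126 = 765.
The subsidy expands output by 765 − 749 = 16 past the efficient level; on those units the gap between marginal cost and willingness to pay runs from 0 up to 10.
DWL = ½ × 10 × 16 = 80.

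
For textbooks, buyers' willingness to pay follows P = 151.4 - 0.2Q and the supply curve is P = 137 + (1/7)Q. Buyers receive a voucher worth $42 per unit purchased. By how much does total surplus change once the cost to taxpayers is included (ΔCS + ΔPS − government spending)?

Pre-subsidy: 151.4 - 0.2Q = 137 + (1/7)Q gives Q* = 42 and P* = 143.
With the rebate, buyers effectively pay Pb = Ps − 42, where Ps is the price sellers receive.
On the curves, Pb = 151.4 - 0.2Q and Ps = 137 + (1/7)Q; the wedge Ps − Pb = 42 gives 137 + (1/7)Q − (151.4 - 0.2Q) = 42, so Q' = 164.5.
Then Pb = 151.4 − 0.2·164.5 = 118.5 and Ps = 137 + (1/7)·164.5 = 160.5.
ΔCS = ½(42 + 164.5)(143 − 118.5) = 2529.625; ΔPS = ½(42 + 164.5)(160.5 − 143) = 1806.875.
Government spending = 42 × 164.5 = 6909.
Net change = 2529.625 + 1806.875 − 6909 = -2572.5. The loss equals the DWL triangle ½·42·122.5.

Net change in total surplus = -$2572.5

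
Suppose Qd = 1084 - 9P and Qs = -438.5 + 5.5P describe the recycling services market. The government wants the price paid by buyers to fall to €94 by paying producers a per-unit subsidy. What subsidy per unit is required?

Required subsidy s = €29 per unit

At a buyer price of 94, quantity demanded is 1084 − 9·94 = 238.
Sellers supply 238 only when they receive Ps with -438.5 + 5.5·Ps = 238, i.e. Ps = 123.
s = Ps − Pb = 123 − 94 = 29.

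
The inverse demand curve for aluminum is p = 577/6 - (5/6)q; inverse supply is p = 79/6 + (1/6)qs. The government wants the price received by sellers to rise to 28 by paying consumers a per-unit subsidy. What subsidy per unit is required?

At a seller price of 28, quantity supplied is -79 + 6·28 = 89.
Buyers absorb 89 only when they pay pb = 577/6 − (5/6)·89 = 22.
s = ps − pb = 28 − 22 = 6.

Required subsidy s = 6 per unit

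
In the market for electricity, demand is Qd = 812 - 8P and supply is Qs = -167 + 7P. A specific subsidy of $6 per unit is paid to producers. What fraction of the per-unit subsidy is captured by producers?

Producer share = 8/15

Pre-subsidy: 812 - 8P = -167 + 7P gives P* = 979/15, Q* = 4348/15.
With the subsidy, sellers receive Ps = Pb + 6 for each unit, where Pb is the price buyers pay.
Supply in terms of Pb becomes Qs = -167 + 7(Pb + 6) = -125 + 7Pb. Setting this equal to demand: 812 - 8Pb = -125 + 7Pb, so Pb = 937/15.
Sellers receive Ps = 937/15 + 6 = 1027/15; Q' = 812 − 8·(937/15) = 4684/15.
Buyers' price falls by P* − Pb = 979/15 − 937/15 = 2.8; sellers' price rises by Ps − P* = 1027/15 − 979/15 = 3.2.
So producers capture 3.2/6 = 8/15 of each unit of subsidy.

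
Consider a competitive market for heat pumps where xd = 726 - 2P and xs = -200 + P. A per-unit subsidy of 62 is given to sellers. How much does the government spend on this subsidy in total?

Pre-subsidy: 726 - 2P = -200 + P gives P* = 926/3, x* = 326/3.
With the subsidy, sellers receive Ps = Pb + 62 for each unit, where Pb is the price buyers pay.
Supply in terms of Pb becomes xs = -200 + 1(Pb + 62) = -138 + Pb. Setting this equal to demand: 726 - 2Pb = -138 + Pb, so Pb = 288.
Sellers receive Ps = 288 + 62 = 350; x' = 726 − 2·288 = 150.
Government outlay = subsidy × quantity = 62 × 150 = 9300.

Government cost = 9300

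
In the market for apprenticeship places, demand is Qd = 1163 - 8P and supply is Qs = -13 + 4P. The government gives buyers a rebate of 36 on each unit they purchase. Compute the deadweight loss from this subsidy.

Pre-subsidy: 1163 - 8P = -13 + 4P gives P* = 98, Q* = 379.
With the rebate, buyers effectively pay Pb = Ps − 36, where Ps is the price sellers receive.
Demand in terms of Ps becomes Qd = 1163 − 8(Ps − 36) = 1451 - 8Ps. Setting this equal to supply: 1451 - 8Ps = -13 + 4Ps, so Ps = 122.
Buyers pay Pb = 122 − 36 = 86; Q' = -13 + 4·122 = 475.
The subsidy expands output by 475 − 379 = 96 past the efficient level; on those units the gap between marginal cost and willingness to pay runs from 0 up to 36.
DWL = ½ × 36 × 96 = 1728.

Deadweight loss = 1728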